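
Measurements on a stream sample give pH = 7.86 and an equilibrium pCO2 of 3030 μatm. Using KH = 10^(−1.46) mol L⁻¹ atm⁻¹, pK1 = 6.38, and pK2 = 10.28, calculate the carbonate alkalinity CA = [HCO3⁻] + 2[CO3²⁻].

CA = 3.20 mmol/L

[CO2*] = KH · pCO2 = 10^(−1.46) × 3030×10^-6 = 1.051×10^-4 mol/L
α₀ = 1/(1 + K1/[H⁺] + K1K2/[H⁺]²) = 1/(1 + 10^+1.48 + 10^-0.94) = 0.03193
DIC = [CO2*]/α₀ = 1.051×10^-4 / 0.03193 = 3.290 mmol/L
CA = (α₁ + 2α₂)·DIC = (0.9644 + 2×0.003667) × 3.290 = 3.20 mmol/L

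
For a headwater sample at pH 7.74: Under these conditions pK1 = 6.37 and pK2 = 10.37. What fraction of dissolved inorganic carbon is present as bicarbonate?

α₁ = 1 / (1 + [H⁺]/K1 + K2/[H⁺]) = 1 / (1 + 10^-1.37 + 10^-2.63)
   = 1 / (1 + 0.042658 + 0.0023442) = 1/1.0450 = 0.9569

α₁ = 0.957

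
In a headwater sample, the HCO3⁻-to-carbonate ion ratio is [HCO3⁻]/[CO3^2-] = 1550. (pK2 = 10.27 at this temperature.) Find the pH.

pH = 7.08

From K2 = [H⁺][CO3^2-]/[HCO3⁻]:  pH = pK2 − log₁₀([HCO3⁻]/[CO3^2-])
log₁₀(1550) = +3.190
pH = 10.27 − (+3.190) = 7.08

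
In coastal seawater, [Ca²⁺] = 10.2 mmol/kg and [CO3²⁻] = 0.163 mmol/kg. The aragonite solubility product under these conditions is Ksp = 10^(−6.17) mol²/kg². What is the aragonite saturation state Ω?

Ksp = 10^(−6.17) = 6.761×10^-7
Ω = [Ca²⁺][CO3²⁻]/Ksp = (10.2×10^-3)(0.163×10^-3) / 6.761×10^-7 = 2.46

Ω = 2.46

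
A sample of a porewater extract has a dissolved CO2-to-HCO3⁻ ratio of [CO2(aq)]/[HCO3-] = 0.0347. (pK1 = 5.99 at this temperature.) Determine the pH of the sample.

From K1 = [H⁺][HCO3-]/[CO2(aq)]:  pH = pK1 − log₁₀([CO2(aq)]/[HCO3-])
log₁₀(0.0347) = -1.460
pH = 5.99 − (-1.460) = 7.45

pH = 7.45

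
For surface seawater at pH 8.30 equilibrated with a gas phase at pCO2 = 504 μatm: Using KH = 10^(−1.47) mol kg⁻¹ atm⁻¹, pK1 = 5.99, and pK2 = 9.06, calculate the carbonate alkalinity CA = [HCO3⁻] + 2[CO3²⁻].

CA = 4.70 mmol/kg

[CO2*] = KH · pCO2 = 10^(−1.47) × 504×10^-6 = 1.708×10^-5 mol/kg
α₀ = 1/(1 + K1/[H⁺] + K1K2/[H⁺]²) = 1/(1 + 10^+2.31 + 10^+1.55) = 0.004155
DIC = [CO2*]/α₀ = 1.708×10^-5 / 0.004155 = 4.110 mmol/kg
CA = (α₁ + 2α₂)·DIC = (0.8484 + 2×0.1474) × 4.110 = 4.70 mmol/kg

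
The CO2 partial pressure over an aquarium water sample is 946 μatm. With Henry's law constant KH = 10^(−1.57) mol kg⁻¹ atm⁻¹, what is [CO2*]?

[CO2*] = 25.5 μmol/kg

KH = 10^(−1.57) = 2.692×10^-2 mol kg⁻¹ atm⁻¹
[CO2*] = KH · pCO2 = 2.692×10^-2 × 946×10^-6 atm = 2.55×10^-5 mol/kg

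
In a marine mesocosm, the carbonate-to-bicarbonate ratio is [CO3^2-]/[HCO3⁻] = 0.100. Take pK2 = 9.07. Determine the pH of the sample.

pH = 8.07

From K2 = [H⁺][CO3^2-]/[HCO3⁻]:  pH = pK2 + log₁₀([CO3^2-]/[HCO3⁻])
log₁₀(0.100) = -1.000
pH = 9.07 + (-1.000) = 8.07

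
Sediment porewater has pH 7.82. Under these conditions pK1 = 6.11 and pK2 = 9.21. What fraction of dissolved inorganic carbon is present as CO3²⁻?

α₂ = 0.0384

α₂ = 1 / (1 + [H⁺]/K2 + [H⁺]²/(K1K2)) = 1 / (1 + 10^+1.39 + 10^-0.32)
   = 1 / (1 + 24.547 + 0.47863) = 1/26.026 = 0.03842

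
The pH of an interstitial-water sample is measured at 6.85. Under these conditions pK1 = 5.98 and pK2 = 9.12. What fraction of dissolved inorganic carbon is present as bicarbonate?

α₁ = 1 / (1 + [H⁺]/K1 + K2/[H⁺]) = 1 / (1 + 10^-0.87 + 10^-2.27)
   = 1 / (1 + 0.13490 + 0.0053703) = 1/1.1403 = 0.8770

α₁ = 0.877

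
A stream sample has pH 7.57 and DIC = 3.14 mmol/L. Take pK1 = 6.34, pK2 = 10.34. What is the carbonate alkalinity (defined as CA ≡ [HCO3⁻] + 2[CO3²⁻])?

CA = [HCO3⁻] + 2[CO3²⁻] = (α₁ + 2α₂)·DIC
At pH 7.57: [H⁺]/K1 = 10^-1.23 = 0.058884, K2/[H⁺] = 10^-2.77 = 0.0016982
α₁ = 1/(1 + 0.058884 + 0.0016982) = 1/1.0606 = 0.9429; α₂ = α₁·K2/[H⁺] = 0.001601
α₁ + 2α₂ = 0.9461
CA = 0.9461 × 3.14 = 2.97 mmol/L

CA = 2.97 mmol/L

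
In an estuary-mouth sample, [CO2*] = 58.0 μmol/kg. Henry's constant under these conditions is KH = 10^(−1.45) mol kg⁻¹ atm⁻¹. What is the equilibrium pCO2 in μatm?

pCO2 = 1630 μatm

KH = 10^(−1.45) = 3.548×10^-2 mol kg⁻¹ atm⁻¹
pCO2 = [CO2*]/KH = 58.0×10^-6 / 3.548×10^-2 = 1.63×10^-3 atm = 1630 μatm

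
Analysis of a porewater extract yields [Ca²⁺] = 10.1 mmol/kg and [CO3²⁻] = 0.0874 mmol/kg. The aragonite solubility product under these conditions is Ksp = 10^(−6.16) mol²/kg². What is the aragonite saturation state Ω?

Ksp = 10^(−6.16) = 6.918×10^-7
Ω = [Ca²⁺][CO3²⁻]/Ksp = (10.1×10^-3)(0.0874×10^-3) / 6.918×10^-7 = 1.28

Ω = 1.28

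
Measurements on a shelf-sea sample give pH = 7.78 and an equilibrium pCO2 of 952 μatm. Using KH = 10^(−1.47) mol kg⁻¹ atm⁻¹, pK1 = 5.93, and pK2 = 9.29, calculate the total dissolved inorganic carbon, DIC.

[CO2*] = KH · pCO2 = 10^(−1.47) × 952×10^-6 = 3.226×10^-5 mol/kg
α₀ = 1/(1 + K1/[H⁺] + K1K2/[H⁺]²) = 1/(1 + 10^+1.85 + 10^+0.34) = 0.01352
DIC = [CO2*]/α₀ = 3.226×10^-5 / 0.01352 = 2.39 mmol/kg

DIC = 2.39 mmol/kg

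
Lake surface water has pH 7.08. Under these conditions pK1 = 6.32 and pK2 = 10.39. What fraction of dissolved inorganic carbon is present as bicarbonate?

α₁ = 0.852

α₁ = 1 / (1 + [H⁺]/K1 + K2/[H⁺]) = 1 / (1 + 10^-0.76 + 10^-3.31)
   = 1 / (1 + 0.17378 + 0.00048978) = 1/1.1743 = 0.8516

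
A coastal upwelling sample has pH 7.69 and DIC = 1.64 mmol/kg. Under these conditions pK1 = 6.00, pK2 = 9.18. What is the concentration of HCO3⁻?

α₁ = 1 / (1 + [H⁺]/K1 + K2/[H⁺]) = 1 / (1 + 10^-1.69 + 10^-1.49)
   = 1 / (1 + 0.020417 + 0.032359) = 1/1.0528 = 0.9499
[HCO3⁻] = α₁ × DIC = 0.9499 × 1.64 = 1.56 mmol/kg

[HCO3⁻] = 1.56 mmol/kg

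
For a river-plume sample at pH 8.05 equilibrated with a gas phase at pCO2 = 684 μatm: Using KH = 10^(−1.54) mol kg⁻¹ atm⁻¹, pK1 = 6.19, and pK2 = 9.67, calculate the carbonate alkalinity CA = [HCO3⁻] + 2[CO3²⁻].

[CO2*] = KH · pCO2 = 10^(−1.54) × 684×10^-6 = 1.973×10^-5 mol/kg
α₀ = 1/(1 + K1/[H⁺] + K1K2/[H⁺]²) = 1/(1 + 10^+1.86 + 10^+0.24) = 0.01330
DIC = [CO2*]/α₀ = 1.973×10^-5 / 0.01330 = 1.483 mmol/kg
CA = (α₁ + 2α₂)·DIC = (0.9636 + 2×0.02311) × 1.483 = 1.50 mmol/kg

CA = 1.50 mmol/kg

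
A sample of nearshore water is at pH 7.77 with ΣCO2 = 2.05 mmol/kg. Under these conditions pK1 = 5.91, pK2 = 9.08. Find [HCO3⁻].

[HCO3⁻] = 1.93 mmol/kg

α₁ = 1 / (1 + [H⁺]/K1 + K2/[H⁺]) = 1 / (1 + 10^-1.86 + 10^-1.31)
   = 1 / (1 + 0.013804 + 0.048978) = 1/1.0628 = 0.9409
[HCO3⁻] = α₁ × DIC = 0.9409 × 2.05 = 1.93 mmol/kg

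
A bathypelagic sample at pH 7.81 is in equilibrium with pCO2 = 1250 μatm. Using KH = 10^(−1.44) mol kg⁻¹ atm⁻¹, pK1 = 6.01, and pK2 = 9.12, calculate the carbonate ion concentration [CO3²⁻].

[CO3²⁻] = 0.140 mmol/kg

[CO2*] = KH · pCO2 = 10^(−1.44) × 1250×10^-6 = 4.538×10^-5 mol/kg
α₀ = 1/(1 + K1/[H⁺] + K1K2/[H⁺]²) = 1/(1 + 10^+1.80 + 10^+0.49) = 0.01488
DIC = [CO2*]/α₀ = 4.538×10^-5 / 0.01488 = 3.049 mmol/kg
[CO3²⁻] = α₂·DIC; α₂ = 0.04600, so [CO3²⁻] = 0.04600 × 3.049 = 0.140 mmol/kg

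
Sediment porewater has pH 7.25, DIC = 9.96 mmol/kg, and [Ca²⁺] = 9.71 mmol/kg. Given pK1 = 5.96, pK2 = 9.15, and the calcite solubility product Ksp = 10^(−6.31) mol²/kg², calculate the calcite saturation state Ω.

α₂ = 1 / (1 + [H⁺]/K2 + [H⁺]²/(K1K2)) = 1 / (1 + 10^+1.90 + 10^+0.61)
   = 1 / (1 + 79.433 + 4.0738) = 1/84.507 = 0.01183
[CO3²⁻] = α₂ × DIC = 0.01183 × 9.96 = 0.1179 mmol/kg
Ksp = 10^(−6.31) = 4.898×10^-7
Ω = [Ca²⁺][CO3²⁻]/Ksp = (9.71×10^-3)(1.179×10^-4) / 4.898×10^-7 = 2.34

Ω = 2.34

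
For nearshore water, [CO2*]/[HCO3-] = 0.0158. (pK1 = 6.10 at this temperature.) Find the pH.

From K1 = [H⁺][HCO3-]/[CO2*]:  pH = pK1 − log₁₀([CO2*]/[HCO3-])
log₁₀(0.0158) = -1.801
pH = 6.10 − (-1.801) = 7.90

pH = 7.90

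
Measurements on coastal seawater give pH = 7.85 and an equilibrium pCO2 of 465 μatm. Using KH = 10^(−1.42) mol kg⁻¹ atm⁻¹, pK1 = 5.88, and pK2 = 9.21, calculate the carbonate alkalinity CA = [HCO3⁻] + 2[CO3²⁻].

[CO2*] = KH · pCO2 = 10^(−1.42) × 465×10^-6 = 1.768×10^-5 mol/kg
α₀ = 1/(1 + K1/[H⁺] + K1K2/[H⁺]²) = 1/(1 + 10^+1.97 + 10^+0.61) = 0.01016
DIC = [CO2*]/α₀ = 1.768×10^-5 / 0.01016 = 1.740 mmol/kg
CA = (α₁ + 2α₂)·DIC = (0.9484 + 2×0.04140) × 1.740 = 1.79 mmol/kg

CA = 1.79 mmol/kg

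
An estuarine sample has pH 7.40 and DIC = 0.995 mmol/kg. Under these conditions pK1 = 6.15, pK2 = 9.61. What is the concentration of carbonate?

[CO3²⁻] = 5.77 μmol/kg

α₂ = 1 / (1 + [H⁺]/K2 + [H⁺]²/(K1K2)) = 1 / (1 + 10^+2.21 + 10^+0.96)
   = 1 / (1 + 162.18 + 9.1201) = 1/172.30 = 0.005804
[CO3²⁻] = α₂ × DIC = 0.005804 × 0.995 = 0.00577 mmol/kg = 5.77 μmol/kg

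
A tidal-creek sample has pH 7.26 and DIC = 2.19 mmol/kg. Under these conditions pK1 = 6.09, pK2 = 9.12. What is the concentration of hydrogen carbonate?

α₁ = 1 / (1 + [H⁺]/K1 + K2/[H⁺]) = 1 / (1 + 10^-1.17 + 10^-1.86)
   = 1 / (1 + 0.067608 + 0.013804) = 1/1.0814 = 0.9247
[HCO3⁻] = α₁ × DIC = 0.9247 × 2.19 = 2.03 mmol/kg

[HCO3⁻] = 2.03 mmol/kg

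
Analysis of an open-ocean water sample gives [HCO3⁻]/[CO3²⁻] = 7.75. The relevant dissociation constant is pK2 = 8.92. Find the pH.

pH = 8.03

From K2 = [H⁺][CO3²⁻]/[HCO3⁻]:  pH = pK2 − log₁₀([HCO3⁻]/[CO3²⁻])
log₁₀(7.75) = +0.889
pH = 8.92 − (+0.889) = 8.03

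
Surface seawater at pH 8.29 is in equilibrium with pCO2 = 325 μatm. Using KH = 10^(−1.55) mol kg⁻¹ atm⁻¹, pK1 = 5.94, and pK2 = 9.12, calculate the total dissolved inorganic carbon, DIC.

[CO2*] = KH · pCO2 = 10^(−1.55) × 325×10^-6 = 9.160×10^-6 mol/kg
α₀ = 1/(1 + K1/[H⁺] + K1K2/[H⁺]²) = 1/(1 + 10^+2.35 + 10^+1.52) = 0.003876
DIC = [CO2*]/α₀ = 9.160×10^-6 / 0.003876 = 2.36 mmol/kg

DIC = 2.36 mmol/kg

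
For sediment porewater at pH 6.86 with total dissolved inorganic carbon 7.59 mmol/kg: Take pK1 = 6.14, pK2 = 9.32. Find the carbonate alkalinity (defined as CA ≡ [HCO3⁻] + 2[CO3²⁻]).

CA = 6.40 mmol/kg

CA = [HCO3⁻] + 2[CO3²⁻] = (α₁ + 2α₂)·DIC
At pH 6.86: [H⁺]/K1 = 10^-0.72 = 0.19055, K2/[H⁺] = 10^-2.46 = 0.0034674
α₁ = 1/(1 + 0.19055 + 0.0034674) = 1/1.1940 = 0.8375; α₂ = α₁·K2/[H⁺] = 0.002904
α₁ + 2α₂ = 0.8433
CA = 0.8433 × 7.59 = 6.40 mmol/kg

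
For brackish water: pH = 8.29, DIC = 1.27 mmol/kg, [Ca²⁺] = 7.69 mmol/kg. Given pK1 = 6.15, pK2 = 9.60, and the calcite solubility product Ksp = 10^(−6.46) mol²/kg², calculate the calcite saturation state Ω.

α₂ = 1 / (1 + [H⁺]/K2 + [H⁺]²/(K1K2)) = 1 / (1 + 10^+1.31 + 10^-0.83)
   = 1 / (1 + 20.417 + 0.14791) = 1/21.565 = 0.04637
[CO3²⁻] = α₂ × DIC = 0.04637 × 1.27 = 0.05889 mmol/kg
Ksp = 10^(−6.46) = 3.467×10^-7
Ω = [Ca²⁺][CO3²⁻]/Ksp = (7.69×10^-3)(5.889×10^-5) / 3.467×10^-7 = 1.31

Ω = 1.31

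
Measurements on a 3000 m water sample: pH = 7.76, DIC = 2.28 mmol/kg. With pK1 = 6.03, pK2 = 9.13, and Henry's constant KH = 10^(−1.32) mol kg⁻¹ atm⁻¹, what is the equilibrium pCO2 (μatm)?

pCO2 = 836 μatm

α₀ = 1 / (1 + K1/[H⁺] + K1K2/[H⁺]²) = 1 / (1 + 10^+1.73 + 10^+0.36)
   = 1 / (1 + 53.703 + 2.2909) = 1/56.994 = 0.01755
[CO2*] = α₀ × DIC = 0.01755 × 2.28 = 0.04000 mmol/kg
pCO2 = [CO2*]/KH = 4.000×10^-5 / 4.786×10^-2 = 836 μatm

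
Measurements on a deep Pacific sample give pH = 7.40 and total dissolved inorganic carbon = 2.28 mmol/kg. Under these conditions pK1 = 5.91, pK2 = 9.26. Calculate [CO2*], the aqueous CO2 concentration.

α₀ = 1 / (1 + K1/[H⁺] + K1K2/[H⁺]²) = 1 / (1 + 10^+1.49 + 10^-0.37)
   = 1 / (1 + 30.903 + 0.42658) = 1/32.330 = 0.03093
[CO2*] = α₀ × DIC = 0.03093 × 2.28 = 0.0705 mmol/kg

[CO2*] = 0.0705 mmol/kg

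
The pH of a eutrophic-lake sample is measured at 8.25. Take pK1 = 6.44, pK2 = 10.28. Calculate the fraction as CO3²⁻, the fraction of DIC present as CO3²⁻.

α₂ = 0.00911

α₂ = 1 / (1 + [H⁺]/K2 + [H⁺]²/(K1K2)) = 1 / (1 + 10^+2.03 + 10^+0.22)
   = 1 / (1 + 107.15 + 1.6596) = 1/109.81 = 0.009107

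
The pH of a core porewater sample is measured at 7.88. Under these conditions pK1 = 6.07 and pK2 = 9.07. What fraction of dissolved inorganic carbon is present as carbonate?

α₂ = 1 / (1 + [H⁺]/K2 + [H⁺]²/(K1K2)) = 1 / (1 + 10^+1.19 + 10^-0.62)
   = 1 / (1 + 15.488 + 0.23988) = 1/16.728 = 0.05978

α₂ = 0.0598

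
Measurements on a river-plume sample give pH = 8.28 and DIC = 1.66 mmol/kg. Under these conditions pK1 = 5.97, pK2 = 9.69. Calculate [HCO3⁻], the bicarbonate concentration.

[HCO3⁻] = 1.59 mmol/kg

α₁ = 1 / (1 + [H⁺]/K1 + K2/[H⁺]) = 1 / (1 + 10^-2.31 + 10^-1.41)
   = 1 / (1 + 0.0048978 + 0.038905) = 1/1.0438 = 0.9580
[HCO3⁻] = α₁ × DIC = 0.9580 × 1.66 = 1.59 mmol/kg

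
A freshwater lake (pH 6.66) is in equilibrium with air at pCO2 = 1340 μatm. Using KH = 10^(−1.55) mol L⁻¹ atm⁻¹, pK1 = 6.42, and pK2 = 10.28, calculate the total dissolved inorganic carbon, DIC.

DIC = 0.103 mmol/L

[CO2*] = KH · pCO2 = 10^(−1.55) × 1340×10^-6 = 3.777×10^-5 mol/L
α₀ = 1/(1 + K1/[H⁺] + K1K2/[H⁺]²) = 1/(1 + 10^+0.24 + 10^-3.38) = 0.3652
DIC = [CO2*]/α₀ = 3.777×10^-5 / 0.3652 = 0.103 mmol/L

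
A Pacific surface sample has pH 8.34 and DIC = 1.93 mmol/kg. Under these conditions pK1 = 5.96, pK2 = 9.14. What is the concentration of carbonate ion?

α₂ = 1 / (1 + [H⁺]/K2 + [H⁺]²/(K1K2)) = 1 / (1 + 10^+0.80 + 10^-1.58)
   = 1 / (1 + 6.3096 + 0.026303) = 1/7.3359 = 0.1363
[CO3²⁻] = α₂ × DIC = 0.1363 × 1.93 = 0.263 mmol/kg

[CO3²⁻] = 0.263 mmol/kg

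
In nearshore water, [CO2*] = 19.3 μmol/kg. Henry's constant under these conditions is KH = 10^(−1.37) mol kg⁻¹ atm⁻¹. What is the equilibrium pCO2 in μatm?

KH = 10^(−1.37) = 4.266×10^-2 mol kg⁻¹ atm⁻¹
pCO2 = [CO2*]/KH = 19.3×10^-6 / 4.266×10^-2 = 4.52×10^-4 atm = 452 μatm

pCO2 = 452 μatm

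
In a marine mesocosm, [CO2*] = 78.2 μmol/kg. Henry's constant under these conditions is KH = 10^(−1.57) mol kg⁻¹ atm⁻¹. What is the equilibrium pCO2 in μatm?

KH = 10^(−1.57) = 2.692×10^-2 mol kg⁻¹ atm⁻¹
pCO2 = [CO2*]/KH = 78.2×10^-6 / 2.692×10^-2 = 2.91×10^-3 atm = 2910 μatm

pCO2 = 2910 μatm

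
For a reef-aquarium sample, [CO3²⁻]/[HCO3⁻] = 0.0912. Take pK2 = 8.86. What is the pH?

pH = 7.82

From K2 = [H⁺][CO3²⁻]/[HCO3⁻]:  pH = pK2 + log₁₀([CO3²⁻]/[HCO3⁻])
log₁₀(0.0912) = -1.040
pH = 8.86 + (-1.040) = 7.82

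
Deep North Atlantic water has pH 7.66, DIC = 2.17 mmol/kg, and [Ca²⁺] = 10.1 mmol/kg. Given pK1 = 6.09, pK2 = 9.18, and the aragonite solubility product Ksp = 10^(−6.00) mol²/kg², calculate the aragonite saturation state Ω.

α₂ = 1 / (1 + [H⁺]/K2 + [H⁺]²/(K1K2)) = 1 / (1 + 10^+1.52 + 10^-0.05)
   = 1 / (1 + 33.113 + 0.89125) = 1/35.004 = 0.02857
[CO3²⁻] = α₂ × DIC = 0.02857 × 2.17 = 0.06199 mmol/kg
Ksp = 10^(−6.00) = 1.000×10^-6
Ω = [Ca²⁺][CO3²⁻]/Ksp = (10.1×10^-3)(6.199×10^-5) / 1.000×10^-6 = 0.626

Ω = 0.626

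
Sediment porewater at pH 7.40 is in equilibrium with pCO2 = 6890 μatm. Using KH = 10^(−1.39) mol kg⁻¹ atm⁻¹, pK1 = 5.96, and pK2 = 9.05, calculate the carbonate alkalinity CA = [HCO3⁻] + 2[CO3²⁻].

CA = 8.08 mmol/kg

[CO2*] = KH · pCO2 = 10^(−1.39) × 6890×10^-6 = 2.807×10^-4 mol/kg
α₀ = 1/(1 + K1/[H⁺] + K1K2/[H⁺]²) = 1/(1 + 10^+1.44 + 10^-0.21) = 0.03429
DIC = [CO2*]/α₀ = 2.807×10^-4 / 0.03429 = 8.184 mmol/kg
CA = (α₁ + 2α₂)·DIC = (0.9446 + 2×0.02115) × 8.184 = 8.08 mmol/kg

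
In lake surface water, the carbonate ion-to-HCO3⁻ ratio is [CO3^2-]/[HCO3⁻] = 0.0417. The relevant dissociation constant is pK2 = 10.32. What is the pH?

pH = 8.94

From K2 = [H⁺][CO3^2-]/[HCO3⁻]:  pH = pK2 + log₁₀([CO3^2-]/[HCO3⁻])
log₁₀(0.0417) = -1.380
pH = 10.32 + (-1.380) = 8.94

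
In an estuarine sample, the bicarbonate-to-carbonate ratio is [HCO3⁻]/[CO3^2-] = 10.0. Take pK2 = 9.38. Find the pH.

From K2 = [H⁺][CO3^2-]/[HCO3⁻]:  pH = pK2 − log₁₀([HCO3⁻]/[CO3^2-])
log₁₀(10.0) = +1.000
pH = 9.38 − (+1.000) = 8.38

pH = 8.38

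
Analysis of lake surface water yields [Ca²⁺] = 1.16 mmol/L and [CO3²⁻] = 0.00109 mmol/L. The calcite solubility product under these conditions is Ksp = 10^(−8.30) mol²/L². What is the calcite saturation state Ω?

Ksp = 10^(−8.30) = 5.012×10^-9
Ω = [Ca²⁺][CO3²⁻]/Ksp = (1.16×10^-3)(0.00109×10^-3) / 5.012×10^-9 = 0.252

Ω = 0.252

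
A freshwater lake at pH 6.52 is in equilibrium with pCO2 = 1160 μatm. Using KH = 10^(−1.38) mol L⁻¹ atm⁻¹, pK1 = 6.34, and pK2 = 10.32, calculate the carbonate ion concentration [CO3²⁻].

[CO2*] = KH · pCO2 = 10^(−1.38) × 1160×10^-6 = 4.836×10^-5 mol/L
α₀ = 1/(1 + K1/[H⁺] + K1K2/[H⁺]²) = 1/(1 + 10^+0.18 + 10^-3.62) = 0.3978
DIC = [CO2*]/α₀ = 4.836×10^-5 / 0.3978 = 0.1216 mmol/L
[CO3²⁻] = α₂·DIC; α₂ = 9.543×10^-5, so [CO3²⁻] = 9.543×10^-5 × 0.1216 = 1.16×10^-5 mmol/L = 0.0116 μmol/L

[CO3²⁻] = 0.0116 μmol/L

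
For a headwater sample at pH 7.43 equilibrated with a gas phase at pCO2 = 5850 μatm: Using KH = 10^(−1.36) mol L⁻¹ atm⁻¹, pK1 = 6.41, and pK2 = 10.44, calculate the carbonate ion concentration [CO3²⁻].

[CO3²⁻] = 2.61 μmol/L

[CO2*] = KH · pCO2 = 10^(−1.36) × 5850×10^-6 = 2.554×10^-4 mol/L
α₀ = 1/(1 + K1/[H⁺] + K1K2/[H⁺]²) = 1/(1 + 10^+1.02 + 10^-1.99) = 0.08710
DIC = [CO2*]/α₀ = 2.554×10^-4 / 0.08710 = 2.932 mmol/L
[CO3²⁻] = α₂·DIC; α₂ = 0.0008913, so [CO3²⁻] = 0.0008913 × 2.932 = 0.00261 mmol/L = 2.61 μmol/L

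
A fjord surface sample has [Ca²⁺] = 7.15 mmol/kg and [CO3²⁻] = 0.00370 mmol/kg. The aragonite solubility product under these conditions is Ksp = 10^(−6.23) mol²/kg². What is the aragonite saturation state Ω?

Ksp = 10^(−6.23) = 5.888×10^-7
Ω = [Ca²⁺][CO3²⁻]/Ksp = (7.15×10^-3)(0.00370×10^-3) / 5.888×10^-7 = 0.0449

Ω = 0.0449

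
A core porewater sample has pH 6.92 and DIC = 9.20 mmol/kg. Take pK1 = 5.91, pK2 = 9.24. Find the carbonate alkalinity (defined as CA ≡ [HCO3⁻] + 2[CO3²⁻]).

CA = 8.42 mmol/kg

CA = [HCO3⁻] + 2[CO3²⁻] = (α₁ + 2α₂)·DIC
At pH 6.92: [H⁺]/K1 = 10^-1.01 = 0.097724, K2/[H⁺] = 10^-2.32 = 0.0047863
α₁ = 1/(1 + 0.097724 + 0.0047863) = 1/1.1025 = 0.9070; α₂ = α₁·K2/[H⁺] = 0.004341
α₁ + 2α₂ = 0.9157
CA = 0.9157 × 9.20 = 8.42 mmol/kg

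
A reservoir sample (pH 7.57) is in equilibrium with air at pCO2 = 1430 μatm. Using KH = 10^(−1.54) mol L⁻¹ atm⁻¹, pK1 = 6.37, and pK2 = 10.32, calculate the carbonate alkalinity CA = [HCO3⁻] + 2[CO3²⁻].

CA = 0.656 mmol/L

[CO2*] = KH · pCO2 = 10^(−1.54) × 1430×10^-6 = 4.124×10^-5 mol/L
α₀ = 1/(1 + K1/[H⁺] + K1K2/[H⁺]²) = 1/(1 + 10^+1.20 + 10^-1.55) = 0.05925
DIC = [CO2*]/α₀ = 4.124×10^-5 / 0.05925 = 0.6960 mmol/L
CA = (α₁ + 2α₂)·DIC = (0.9391 + 2×0.001670) × 0.6960 = 0.656 mmol/L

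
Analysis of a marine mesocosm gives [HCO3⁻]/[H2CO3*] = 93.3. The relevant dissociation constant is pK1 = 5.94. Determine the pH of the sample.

pH = 7.91

From K1 = [H⁺][HCO3⁻]/[H2CO3*]:  pH = pK1 + log₁₀([HCO3⁻]/[H2CO3*])
log₁₀(93.3) = +1.970
pH = 5.94 + (+1.970) = 7.91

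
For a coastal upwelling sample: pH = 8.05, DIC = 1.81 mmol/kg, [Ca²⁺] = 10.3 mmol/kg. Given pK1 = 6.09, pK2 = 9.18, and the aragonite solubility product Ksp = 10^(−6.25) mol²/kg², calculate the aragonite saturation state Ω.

α₂ = 1 / (1 + [H⁺]/K2 + [H⁺]²/(K1K2)) = 1 / (1 + 10^+1.13 + 10^-0.83)
   = 1 / (1 + 13.490 + 0.14791) = 1/14.638 = 0.06832
[CO3²⁻] = α₂ × DIC = 0.06832 × 1.81 = 0.1237 mmol/kg
Ksp = 10^(−6.25) = 5.623×10^-7
Ω = [Ca²⁺][CO3²⁻]/Ksp = (10.3×10^-3)(1.237×10^-4) / 5.623×10^-7 = 2.26

Ω = 2.26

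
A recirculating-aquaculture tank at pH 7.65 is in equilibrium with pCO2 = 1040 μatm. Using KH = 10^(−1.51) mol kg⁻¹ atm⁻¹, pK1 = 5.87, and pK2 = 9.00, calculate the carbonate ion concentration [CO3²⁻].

[CO2*] = KH · pCO2 = 10^(−1.51) × 1040×10^-6 = 3.214×10^-5 mol/kg
α₀ = 1/(1 + K1/[H⁺] + K1K2/[H⁺]²) = 1/(1 + 10^+1.78 + 10^+0.43) = 0.01564
DIC = [CO2*]/α₀ = 3.214×10^-5 / 0.01564 = 2.055 mmol/kg
[CO3²⁻] = α₂·DIC; α₂ = 0.04209, so [CO3²⁻] = 0.04209 × 2.055 = 0.0865 mmol/kg

[CO3²⁻] = 0.0865 mmol/kg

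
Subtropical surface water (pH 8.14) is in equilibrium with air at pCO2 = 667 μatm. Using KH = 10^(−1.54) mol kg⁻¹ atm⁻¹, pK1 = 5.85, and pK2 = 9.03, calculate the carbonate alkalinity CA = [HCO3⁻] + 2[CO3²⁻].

[CO2*] = KH · pCO2 = 10^(−1.54) × 667×10^-6 = 1.924×10^-5 mol/kg
α₀ = 1/(1 + K1/[H⁺] + K1K2/[H⁺]²) = 1/(1 + 10^+2.29 + 10^+1.40) = 0.004523
DIC = [CO2*]/α₀ = 1.924×10^-5 / 0.004523 = 4.253 mmol/kg
CA = (α₁ + 2α₂)·DIC = (0.8819 + 2×0.1136) × 4.253 = 4.72 mmol/kg

CA = 4.72 mmol/kg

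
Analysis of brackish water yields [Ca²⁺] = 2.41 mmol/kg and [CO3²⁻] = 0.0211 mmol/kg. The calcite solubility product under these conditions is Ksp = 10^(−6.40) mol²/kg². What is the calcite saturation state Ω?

Ksp = 10^(−6.40) = 3.981×10^-7
Ω = [Ca²⁺][CO3²⁻]/Ksp = (2.41×10^-3)(0.0211×10^-3) / 3.981×10^-7 = 0.128

Ω = 0.128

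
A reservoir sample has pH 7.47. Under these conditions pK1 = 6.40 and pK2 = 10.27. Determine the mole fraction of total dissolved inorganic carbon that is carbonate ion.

α₂ = 0.00146

α₂ = 1 / (1 + [H⁺]/K2 + [H⁺]²/(K1K2)) = 1 / (1 + 10^+2.80 + 10^+1.73)
   = 1 / (1 + 630.96 + 53.703) = 1/685.66 = 0.001458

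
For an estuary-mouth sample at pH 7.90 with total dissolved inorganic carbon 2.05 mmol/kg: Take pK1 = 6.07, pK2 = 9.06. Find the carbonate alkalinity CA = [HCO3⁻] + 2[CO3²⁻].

CA = [HCO3⁻] + 2[CO3²⁻] = (α₁ + 2α₂)·DIC
At pH 7.90: [H⁺]/K1 = 10^-1.83 = 0.014791, K2/[H⁺] = 10^-1.16 = 0.069183
α₁ = 1/(1 + 0.014791 + 0.069183) = 1/1.0840 = 0.9225; α₂ = α₁·K2/[H⁺] = 0.06382
α₁ + 2α₂ = 1.0502
CA = 1.0502 × 2.05 = 2.15 mmol/kg

CA = 2.15 mmol/kg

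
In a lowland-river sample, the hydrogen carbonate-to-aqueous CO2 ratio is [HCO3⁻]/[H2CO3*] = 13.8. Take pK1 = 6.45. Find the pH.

pH = 7.59

From K1 = [H⁺][HCO3⁻]/[H2CO3*]:  pH = pK1 + log₁₀([HCO3⁻]/[H2CO3*])
log₁₀(13.8) = +1.140
pH = 6.45 + (+1.140) = 7.59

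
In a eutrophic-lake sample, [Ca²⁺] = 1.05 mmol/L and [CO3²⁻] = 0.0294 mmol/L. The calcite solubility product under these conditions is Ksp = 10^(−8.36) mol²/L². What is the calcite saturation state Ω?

Ω = 7.07

Ksp = 10^(−8.36) = 4.365×10^-9
Ω = [Ca²⁺][CO3²⁻]/Ksp = (1.05×10^-3)(0.0294×10^-3) / 4.365×10^-9 = 7.07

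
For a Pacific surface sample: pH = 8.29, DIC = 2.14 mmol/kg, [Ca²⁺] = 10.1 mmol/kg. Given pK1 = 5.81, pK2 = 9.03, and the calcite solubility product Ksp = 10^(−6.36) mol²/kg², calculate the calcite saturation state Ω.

Ω = 7.60

α₂ = 1 / (1 + [H⁺]/K2 + [H⁺]²/(K1K2)) = 1 / (1 + 10^+0.74 + 10^-1.74)
   = 1 / (1 + 5.4954 + 0.018197) = 1/6.5136 = 0.1535
[CO3²⁻] = α₂ × DIC = 0.1535 × 2.14 = 0.3285 mmol/kg
Ksp = 10^(−6.36) = 4.365×10^-7
Ω = [Ca²⁺][CO3²⁻]/Ksp = (10.1×10^-3)(3.285×10^-4) / 4.365×10^-7 = 7.60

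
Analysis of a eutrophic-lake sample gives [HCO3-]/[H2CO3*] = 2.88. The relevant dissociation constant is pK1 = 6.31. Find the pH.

pH = 6.77

From K1 = [H⁺][HCO3-]/[H2CO3*]:  pH = pK1 + log₁₀([HCO3-]/[H2CO3*])
log₁₀(2.88) = +0.459
pH = 6.31 + (+0.459) = 6.77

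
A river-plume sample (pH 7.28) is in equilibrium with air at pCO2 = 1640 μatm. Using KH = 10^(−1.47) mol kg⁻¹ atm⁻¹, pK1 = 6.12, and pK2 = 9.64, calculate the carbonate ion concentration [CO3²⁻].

[CO2*] = KH · pCO2 = 10^(−1.47) × 1640×10^-6 = 5.557×10^-5 mol/kg
α₀ = 1/(1 + K1/[H⁺] + K1K2/[H⁺]²) = 1/(1 + 10^+1.16 + 10^-1.20) = 0.06444
DIC = [CO2*]/α₀ = 5.557×10^-5 / 0.06444 = 0.8623 mmol/kg
[CO3²⁻] = α₂·DIC; α₂ = 0.004066, so [CO3²⁻] = 0.004066 × 0.8623 = 0.00351 mmol/kg = 3.51 μmol/kg

[CO3²⁻] = 3.51 μmol/kg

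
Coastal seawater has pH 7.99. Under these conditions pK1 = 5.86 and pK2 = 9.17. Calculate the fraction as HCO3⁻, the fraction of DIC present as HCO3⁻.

α₁ = 0.932

α₁ = 1 / (1 + [H⁺]/K1 + K2/[H⁺]) = 1 / (1 + 10^-2.13 + 10^-1.18)
   = 1 / (1 + 0.0074131 + 0.066069) = 1/1.0735 = 0.9315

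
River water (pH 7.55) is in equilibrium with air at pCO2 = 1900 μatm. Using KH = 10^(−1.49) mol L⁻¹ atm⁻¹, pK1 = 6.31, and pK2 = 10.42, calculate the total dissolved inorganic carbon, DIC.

[CO2*] = KH · pCO2 = 10^(−1.49) × 1900×10^-6 = 6.148×10^-5 mol/L
α₀ = 1/(1 + K1/[H⁺] + K1K2/[H⁺]²) = 1/(1 + 10^+1.24 + 10^-1.63) = 0.05434
DIC = [CO2*]/α₀ = 6.148×10^-5 / 0.05434 = 1.13 mmol/L

DIC = 1.13 mmol/L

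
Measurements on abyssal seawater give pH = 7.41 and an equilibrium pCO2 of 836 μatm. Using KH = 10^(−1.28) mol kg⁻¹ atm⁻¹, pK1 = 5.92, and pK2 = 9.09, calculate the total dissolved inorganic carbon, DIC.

[CO2*] = KH · pCO2 = 10^(−1.28) × 836×10^-6 = 4.387×10^-5 mol/kg
α₀ = 1/(1 + K1/[H⁺] + K1K2/[H⁺]²) = 1/(1 + 10^+1.49 + 10^-0.19) = 0.03072
DIC = [CO2*]/α₀ = 4.387×10^-5 / 0.03072 = 1.43 mmol/kg

DIC = 1.43 mmol/kg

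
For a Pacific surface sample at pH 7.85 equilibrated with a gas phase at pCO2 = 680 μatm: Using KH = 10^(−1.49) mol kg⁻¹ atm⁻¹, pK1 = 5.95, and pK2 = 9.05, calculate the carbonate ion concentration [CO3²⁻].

[CO2*] = KH · pCO2 = 10^(−1.49) × 680×10^-6 = 2.200×10^-5 mol/kg
α₀ = 1/(1 + K1/[H⁺] + K1K2/[H⁺]²) = 1/(1 + 10^+1.90 + 10^+0.70) = 0.01170
DIC = [CO2*]/α₀ = 2.200×10^-5 / 0.01170 = 1.880 mmol/kg
[CO3²⁻] = α₂·DIC; α₂ = 0.05866, so [CO3²⁻] = 0.05866 × 1.880 = 0.110 mmol/kg

[CO3²⁻] = 0.110 mmol/kg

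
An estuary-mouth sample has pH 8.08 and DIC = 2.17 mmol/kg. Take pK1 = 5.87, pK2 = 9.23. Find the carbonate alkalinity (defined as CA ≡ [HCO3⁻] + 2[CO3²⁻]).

CA = [HCO3⁻] + 2[CO3²⁻] = (α₁ + 2α₂)·DIC
At pH 8.08: [H⁺]/K1 = 10^-2.21 = 0.0061660, K2/[H⁺] = 10^-1.15 = 0.070795
α₁ = 1/(1 + 0.0061660 + 0.070795) = 1/1.0770 = 0.9285; α₂ = α₁·K2/[H⁺] = 0.06574
α₁ + 2α₂ = 1.0600
CA = 1.0600 × 2.17 = 2.30 mmol/kg

CA = 2.30 mmol/kg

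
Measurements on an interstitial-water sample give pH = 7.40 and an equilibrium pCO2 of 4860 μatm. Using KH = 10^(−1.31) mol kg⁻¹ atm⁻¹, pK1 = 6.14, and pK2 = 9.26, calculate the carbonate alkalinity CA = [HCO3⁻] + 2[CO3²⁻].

[CO2*] = KH · pCO2 = 10^(−1.31) × 4860×10^-6 = 2.380×10^-4 mol/kg
α₀ = 1/(1 + K1/[H⁺] + K1K2/[H⁺]²) = 1/(1 + 10^+1.26 + 10^-0.60) = 0.05142
DIC = [CO2*]/α₀ = 2.380×10^-4 / 0.05142 = 4.629 mmol/kg
CA = (α₁ + 2α₂)·DIC = (0.9357 + 2×0.01292) × 4.629 = 4.45 mmol/kg

CA = 4.45 mmol/kg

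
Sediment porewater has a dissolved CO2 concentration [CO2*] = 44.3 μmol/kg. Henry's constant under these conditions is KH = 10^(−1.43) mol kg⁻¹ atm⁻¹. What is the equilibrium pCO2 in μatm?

KH = 10^(−1.43) = 3.715×10^-2 mol kg⁻¹ atm⁻¹
pCO2 = [CO2*]/KH = 44.3×10^-6 / 3.715×10^-2 = 1.19×10^-3 atm = 1190 μatm

pCO2 = 1190 μatm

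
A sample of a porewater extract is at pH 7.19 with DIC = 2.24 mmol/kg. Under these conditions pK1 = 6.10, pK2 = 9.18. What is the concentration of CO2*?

α₀ = 1 / (1 + K1/[H⁺] + K1K2/[H⁺]²) = 1 / (1 + 10^+1.09 + 10^-0.90)
   = 1 / (1 + 12.303 + 0.12589) = 1/13.429 = 0.07447
[CO2*] = α₀ × DIC = 0.07447 × 2.24 = 0.167 mmol/kg

[CO2*] = 0.167 mmol/kg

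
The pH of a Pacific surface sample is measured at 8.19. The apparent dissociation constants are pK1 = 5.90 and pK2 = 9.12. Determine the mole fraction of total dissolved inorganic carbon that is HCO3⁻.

α₁ = 1 / (1 + [H⁺]/K1 + K2/[H⁺]) = 1 / (1 + 10^-2.29 + 10^-0.93)
   = 1 / (1 + 0.0051286 + 0.11749) = 1/1.1226 = 0.8908

α₁ = 0.891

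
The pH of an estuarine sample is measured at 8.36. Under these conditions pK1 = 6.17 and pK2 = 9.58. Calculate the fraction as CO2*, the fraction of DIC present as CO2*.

α₀ = 0.00605

α₀ = 1 / (1 + K1/[H⁺] + K1K2/[H⁺]²) = 1 / (1 + 10^+2.19 + 10^+0.97)
   = 1 / (1 + 154.88 + 9.3325) = 1/165.21 = 0.006053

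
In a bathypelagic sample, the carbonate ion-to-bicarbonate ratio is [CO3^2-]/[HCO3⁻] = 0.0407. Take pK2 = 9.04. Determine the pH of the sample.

From K2 = [H⁺][CO3^2-]/[HCO3⁻]:  pH = pK2 + log₁₀([CO3^2-]/[HCO3⁻])
log₁₀(0.0407) = -1.390
pH = 9.04 + (-1.390) = 7.65

pH = 7.65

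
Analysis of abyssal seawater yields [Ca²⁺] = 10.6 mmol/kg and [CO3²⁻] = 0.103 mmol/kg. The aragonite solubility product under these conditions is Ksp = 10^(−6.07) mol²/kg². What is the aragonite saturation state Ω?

Ω = 1.28

Ksp = 10^(−6.07) = 8.511×10^-7
Ω = [Ca²⁺][CO3²⁻]/Ksp = (10.6×10^-3)(0.103×10^-3) / 8.511×10^-7 = 1.28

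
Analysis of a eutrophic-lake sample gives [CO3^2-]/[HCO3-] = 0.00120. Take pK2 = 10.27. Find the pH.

pH = 7.35

From K2 = [H⁺][CO3^2-]/[HCO3-]:  pH = pK2 + log₁₀([CO3^2-]/[HCO3-])
log₁₀(0.00120) = -2.921
pH = 10.27 + (-2.921) = 7.35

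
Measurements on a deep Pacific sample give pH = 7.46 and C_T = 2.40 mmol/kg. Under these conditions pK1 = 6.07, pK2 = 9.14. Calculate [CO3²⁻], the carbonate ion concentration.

[CO3²⁻] = 0.0472 mmol/kg

α₂ = 1 / (1 + [H⁺]/K2 + [H⁺]²/(K1K2)) = 1 / (1 + 10^+1.68 + 10^+0.29)
   = 1 / (1 + 47.863 + 1.9498) = 1/50.813 = 0.01968
[CO3²⁻] = α₂ × DIC = 0.01968 × 2.40 = 0.0472 mmol/kg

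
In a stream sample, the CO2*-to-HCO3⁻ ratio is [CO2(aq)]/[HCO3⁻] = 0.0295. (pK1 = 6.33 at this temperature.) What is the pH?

pH = 7.86

From K1 = [H⁺][HCO3⁻]/[CO2(aq)]:  pH = pK1 − log₁₀([CO2(aq)]/[HCO3⁻])
log₁₀(0.0295) = -1.530
pH = 6.33 − (-1.530) = 7.86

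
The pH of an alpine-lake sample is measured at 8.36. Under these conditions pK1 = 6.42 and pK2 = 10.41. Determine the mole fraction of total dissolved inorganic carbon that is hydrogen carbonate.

α₁ = 0.980

α₁ = 1 / (1 + [H⁺]/K1 + K2/[H⁺]) = 1 / (1 + 10^-1.94 + 10^-2.05)
   = 1 / (1 + 0.011482 + 0.0089125) = 1/1.0204 = 0.9800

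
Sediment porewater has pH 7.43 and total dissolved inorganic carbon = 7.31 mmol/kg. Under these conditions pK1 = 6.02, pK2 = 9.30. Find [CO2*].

[CO2*] = 0.270 mmol/kg

α₀ = 1 / (1 + K1/[H⁺] + K1K2/[H⁺]²) = 1 / (1 + 10^+1.41 + 10^-0.46)
   = 1 / (1 + 25.704 + 0.34674) = 1/27.051 = 0.03697
[CO2*] = α₀ × DIC = 0.03697 × 7.31 = 0.270 mmol/kg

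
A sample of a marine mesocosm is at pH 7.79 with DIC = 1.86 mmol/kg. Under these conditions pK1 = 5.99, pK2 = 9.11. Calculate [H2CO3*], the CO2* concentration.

α₀ = 1 / (1 + K1/[H⁺] + K1K2/[H⁺]²) = 1 / (1 + 10^+1.80 + 10^+0.48)
   = 1 / (1 + 63.096 + 3.0200) = 1/67.116 = 0.01490
[CO2*] = α₀ × DIC = 0.01490 × 1.86 = 0.0277 mmol/kg

[CO2*] = 0.0277 mmol/kg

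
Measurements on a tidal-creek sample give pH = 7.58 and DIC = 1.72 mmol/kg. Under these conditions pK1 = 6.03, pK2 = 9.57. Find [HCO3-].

[HCO3⁻] = 1.66 mmol/kg

α₁ = 1 / (1 + [H⁺]/K1 + K2/[H⁺]) = 1 / (1 + 10^-1.55 + 10^-1.99)
   = 1 / (1 + 0.028184 + 0.010233) = 1/1.0384 = 0.9630
[HCO3⁻] = α₁ × DIC = 0.9630 × 1.72 = 1.66 mmol/kg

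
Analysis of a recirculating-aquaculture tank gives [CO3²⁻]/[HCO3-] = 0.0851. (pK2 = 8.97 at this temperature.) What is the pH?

pH = 7.90

From K2 = [H⁺][CO3²⁻]/[HCO3-]:  pH = pK2 + log₁₀([CO3²⁻]/[HCO3-])
log₁₀(0.0851) = -1.070
pH = 8.97 + (-1.070) = 7.90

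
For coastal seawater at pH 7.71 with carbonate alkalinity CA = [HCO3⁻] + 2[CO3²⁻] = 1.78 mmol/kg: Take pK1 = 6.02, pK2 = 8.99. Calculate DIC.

DIC = 1.73 mmol/kg

CA = [HCO3⁻] + 2[CO3²⁻] = (α₁ + 2α₂)·DIC
At pH 7.71: [H⁺]/K1 = 10^-1.69 = 0.020417, K2/[H⁺] = 10^-1.28 = 0.052481
α₁ = 1/(1 + 0.020417 + 0.052481) = 1/1.0729 = 0.9321; α₂ = α₁·K2/[H⁺] = 0.04891
α₁ + 2α₂ = 1.0299
DIC = CA / (α₁ + 2α₂) = 1.78 / 1.0299 = 1.73 mmol/kg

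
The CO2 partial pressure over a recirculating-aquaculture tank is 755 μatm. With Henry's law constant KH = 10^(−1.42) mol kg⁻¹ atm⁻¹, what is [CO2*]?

[CO2*] = 28.7 μmol/kg

KH = 10^(−1.42) = 3.802×10^-2 mol kg⁻¹ atm⁻¹
[CO2*] = KH · pCO2 = 3.802×10^-2 × 755×10^-6 atm = 2.87×10^-5 mol/kg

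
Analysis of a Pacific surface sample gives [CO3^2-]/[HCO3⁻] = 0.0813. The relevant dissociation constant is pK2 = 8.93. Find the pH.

pH = 7.84

From K2 = [H⁺][CO3^2-]/[HCO3⁻]:  pH = pK2 + log₁₀([CO3^2-]/[HCO3⁻])
log₁₀(0.0813) = -1.090
pH = 8.93 + (-1.090) = 7.84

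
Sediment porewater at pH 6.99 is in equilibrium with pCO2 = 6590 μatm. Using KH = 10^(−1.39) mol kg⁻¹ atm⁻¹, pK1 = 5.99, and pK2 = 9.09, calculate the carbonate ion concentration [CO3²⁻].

[CO2*] = KH · pCO2 = 10^(−1.39) × 6590×10^-6 = 2.685×10^-4 mol/kg
α₀ = 1/(1 + K1/[H⁺] + K1K2/[H⁺]²) = 1/(1 + 10^+1.00 + 10^-1.10) = 0.09026
DIC = [CO2*]/α₀ = 2.685×10^-4 / 0.09026 = 2.974 mmol/kg
[CO3²⁻] = α₂·DIC; α₂ = 0.007169, so [CO3²⁻] = 0.007169 × 2.974 = 0.0213 mmol/kg

[CO3²⁻] = 0.0213 mmol/kg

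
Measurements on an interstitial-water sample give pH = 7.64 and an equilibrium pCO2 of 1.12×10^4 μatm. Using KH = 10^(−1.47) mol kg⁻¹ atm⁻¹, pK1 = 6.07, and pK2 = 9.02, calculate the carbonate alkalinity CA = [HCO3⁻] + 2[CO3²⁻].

[CO2*] = KH · pCO2 = 10^(−1.47) × 1.12×10^4×10^-6 = 3.795×10^-4 mol/kg
α₀ = 1/(1 + K1/[H⁺] + K1K2/[H⁺]²) = 1/(1 + 10^+1.57 + 10^+0.19) = 0.02519
DIC = [CO2*]/α₀ = 3.795×10^-4 / 0.02519 = 15.07 mmol/kg
CA = (α₁ + 2α₂)·DIC = (0.9358 + 2×0.03901) × 15.07 = 15.3 mmol/kg

CA = 15.3 mmol/kg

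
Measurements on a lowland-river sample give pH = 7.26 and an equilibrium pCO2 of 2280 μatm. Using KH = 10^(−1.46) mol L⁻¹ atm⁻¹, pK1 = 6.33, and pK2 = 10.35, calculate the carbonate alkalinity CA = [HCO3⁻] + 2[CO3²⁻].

CA = 0.674 mmol/L

[CO2*] = KH · pCO2 = 10^(−1.46) × 2280×10^-6 = 7.906×10^-5 mol/L
α₀ = 1/(1 + K1/[H⁺] + K1K2/[H⁺]²) = 1/(1 + 10^+0.93 + 10^-2.16) = 0.1051
DIC = [CO2*]/α₀ = 7.906×10^-5 / 0.1051 = 0.7525 mmol/L
CA = (α₁ + 2α₂)·DIC = (0.8942 + 2×0.0007268) × 0.7525 = 0.674 mmol/L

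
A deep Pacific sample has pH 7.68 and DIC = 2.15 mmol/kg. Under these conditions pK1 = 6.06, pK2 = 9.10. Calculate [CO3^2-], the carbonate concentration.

α₂ = 1 / (1 + [H⁺]/K2 + [H⁺]²/(K1K2)) = 1 / (1 + 10^+1.42 + 10^-0.20)
   = 1 / (1 + 26.303 + 0.63096) = 1/27.934 = 0.03580
[CO3²⁻] = α₂ × DIC = 0.03580 × 2.15 = 0.0770 mmol/kg

[CO3²⁻] = 0.0770 mmol/kg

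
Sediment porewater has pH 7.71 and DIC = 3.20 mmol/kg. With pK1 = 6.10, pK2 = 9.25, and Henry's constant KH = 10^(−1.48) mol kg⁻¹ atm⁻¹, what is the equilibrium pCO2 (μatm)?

α₀ = 1 / (1 + K1/[H⁺] + K1K2/[H⁺]²) = 1 / (1 + 10^+1.61 + 10^+0.07)
   = 1 / (1 + 40.738 + 1.1749) = 1/42.913 = 0.02330
[CO2*] = α₀ × DIC = 0.02330 × 3.20 = 0.07457 mmol/kg
pCO2 = [CO2*]/KH = 7.457×10^-5 / 3.311×10^-2 = 2250 μatm

pCO2 = 2250 μatm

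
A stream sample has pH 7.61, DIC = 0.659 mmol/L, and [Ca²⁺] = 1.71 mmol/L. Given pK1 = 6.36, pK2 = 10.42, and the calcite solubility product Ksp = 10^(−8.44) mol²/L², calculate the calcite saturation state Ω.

Ω = 0.454

α₂ = 1 / (1 + [H⁺]/K2 + [H⁺]²/(K1K2)) = 1 / (1 + 10^+2.81 + 10^+1.56)
   = 1 / (1 + 645.65 + 36.308) = 1/682.96 = 0.001464
[CO3²⁻] = α₂ × DIC = 0.001464 × 0.659 = 0.0009649 mmol/L = 0.9649 μmol/L
Ksp = 10^(−8.44) = 3.631×10^-9
Ω = [Ca²⁺][CO3²⁻]/Ksp = (1.71×10^-3)(9.649×10^-7) / 3.631×10^-9 = 0.454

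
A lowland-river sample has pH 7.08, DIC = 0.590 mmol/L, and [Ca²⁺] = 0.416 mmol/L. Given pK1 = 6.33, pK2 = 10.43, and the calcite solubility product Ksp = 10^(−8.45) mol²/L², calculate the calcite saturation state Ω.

Ω = 0.0262

α₂ = 1 / (1 + [H⁺]/K2 + [H⁺]²/(K1K2)) = 1 / (1 + 10^+3.35 + 10^+2.60)
   = 1 / (1 + 2238.7 + 398.11) = 1/2637.8 = 0.0003791
[CO3²⁻] = α₂ × DIC = 0.0003791 × 0.590 = 0.0002237 mmol/L = 0.2237 μmol/L
Ksp = 10^(−8.45) = 3.548×10^-9
Ω = [Ca²⁺][CO3²⁻]/Ksp = (0.416×10^-3)(2.237×10^-7) / 3.548×10^-9 = 0.0262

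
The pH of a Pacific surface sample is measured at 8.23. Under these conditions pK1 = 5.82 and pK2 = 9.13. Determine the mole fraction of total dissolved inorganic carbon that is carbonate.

α₂ = 1 / (1 + [H⁺]/K2 + [H⁺]²/(K1K2)) = 1 / (1 + 10^+0.90 + 10^-1.51)
   = 1 / (1 + 7.9433 + 0.030903) = 1/8.9742 = 0.1114

α₂ = 0.111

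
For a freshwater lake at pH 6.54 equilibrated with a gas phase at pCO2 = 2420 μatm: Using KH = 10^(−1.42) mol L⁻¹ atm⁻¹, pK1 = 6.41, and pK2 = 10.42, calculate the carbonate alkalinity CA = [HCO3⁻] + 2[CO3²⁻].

CA = 0.124 mmol/L

[CO2*] = KH · pCO2 = 10^(−1.42) × 2420×10^-6 = 9.201×10^-5 mol/L
α₀ = 1/(1 + K1/[H⁺] + K1K2/[H⁺]²) = 1/(1 + 10^+0.13 + 10^-3.75) = 0.4257
DIC = [CO2*]/α₀ = 9.201×10^-5 / 0.4257 = 0.2161 mmol/L
CA = (α₁ + 2α₂)·DIC = (0.5742 + 2×7.570×10^-5) × 0.2161 = 0.124 mmol/L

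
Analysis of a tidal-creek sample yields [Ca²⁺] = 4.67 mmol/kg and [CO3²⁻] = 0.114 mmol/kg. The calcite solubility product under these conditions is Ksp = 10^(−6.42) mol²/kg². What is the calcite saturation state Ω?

Ω = 1.40

Ksp = 10^(−6.42) = 3.802×10^-7
Ω = [Ca²⁺][CO3²⁻]/Ksp = (4.67×10^-3)(0.114×10^-3) / 3.802×10^-7 = 1.40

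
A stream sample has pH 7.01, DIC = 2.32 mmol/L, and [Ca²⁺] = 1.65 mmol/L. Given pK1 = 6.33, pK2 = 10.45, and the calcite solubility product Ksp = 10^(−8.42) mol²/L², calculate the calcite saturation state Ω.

Ω = 0.302

α₂ = 1 / (1 + [H⁺]/K2 + [H⁺]²/(K1K2)) = 1 / (1 + 10^+3.44 + 10^+2.76)
   = 1 / (1 + 2754.2 + 575.44) = 1/3330.7 = 0.0003002
[CO3²⁻] = α₂ × DIC = 0.0003002 × 2.32 = 0.0006966 mmol/L = 0.6966 μmol/L
Ksp = 10^(−8.42) = 3.802×10^-9
Ω = [Ca²⁺][CO3²⁻]/Ksp = (1.65×10^-3)(6.966×10^-7) / 3.802×10^-9 = 0.302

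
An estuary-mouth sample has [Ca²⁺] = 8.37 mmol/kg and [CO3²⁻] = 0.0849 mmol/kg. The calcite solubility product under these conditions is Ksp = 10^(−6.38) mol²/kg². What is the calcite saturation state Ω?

Ω = 1.70

Ksp = 10^(−6.38) = 4.169×10^-7
Ω = [Ca²⁺][CO3²⁻]/Ksp = (8.37×10^-3)(0.0849×10^-3) / 4.169×10^-7 = 1.70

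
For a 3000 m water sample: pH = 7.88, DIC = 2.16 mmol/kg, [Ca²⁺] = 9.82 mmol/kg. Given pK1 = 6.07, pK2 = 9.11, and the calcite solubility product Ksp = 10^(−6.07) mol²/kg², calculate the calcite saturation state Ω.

α₂ = 1 / (1 + [H⁺]/K2 + [H⁺]²/(K1K2)) = 1 / (1 + 10^+1.23 + 10^-0.58)
   = 1 / (1 + 16.982 + 0.26303) = 1/18.245 = 0.05481
[CO3²⁻] = α₂ × DIC = 0.05481 × 2.16 = 0.1184 mmol/kg
Ksp = 10^(−6.07) = 8.511×10^-7
Ω = [Ca²⁺][CO3²⁻]/Ksp = (9.82×10^-3)(1.184×10^-4) / 8.511×10^-7 = 1.37

Ω = 1.37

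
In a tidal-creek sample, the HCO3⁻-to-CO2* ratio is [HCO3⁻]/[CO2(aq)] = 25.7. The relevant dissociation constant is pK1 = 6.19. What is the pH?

From K1 = [H⁺][HCO3⁻]/[CO2(aq)]:  pH = pK1 + log₁₀([HCO3⁻]/[CO2(aq)])
log₁₀(25.7) = +1.410
pH = 6.19 + (+1.410) = 7.60

pH = 7.60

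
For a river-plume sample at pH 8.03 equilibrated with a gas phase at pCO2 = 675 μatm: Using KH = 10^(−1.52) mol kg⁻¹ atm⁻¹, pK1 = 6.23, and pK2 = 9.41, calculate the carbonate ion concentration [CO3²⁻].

[CO3²⁻] = 0.0536 mmol/kg

[CO2*] = KH · pCO2 = 10^(−1.52) × 675×10^-6 = 2.038×10^-5 mol/kg
α₀ = 1/(1 + K1/[H⁺] + K1K2/[H⁺]²) = 1/(1 + 10^+1.80 + 10^+0.42) = 0.01499
DIC = [CO2*]/α₀ = 2.038×10^-5 / 0.01499 = 1.360 mmol/kg
[CO3²⁻] = α₂·DIC; α₂ = 0.03942, so [CO3²⁻] = 0.03942 × 1.360 = 0.0536 mmol/kg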